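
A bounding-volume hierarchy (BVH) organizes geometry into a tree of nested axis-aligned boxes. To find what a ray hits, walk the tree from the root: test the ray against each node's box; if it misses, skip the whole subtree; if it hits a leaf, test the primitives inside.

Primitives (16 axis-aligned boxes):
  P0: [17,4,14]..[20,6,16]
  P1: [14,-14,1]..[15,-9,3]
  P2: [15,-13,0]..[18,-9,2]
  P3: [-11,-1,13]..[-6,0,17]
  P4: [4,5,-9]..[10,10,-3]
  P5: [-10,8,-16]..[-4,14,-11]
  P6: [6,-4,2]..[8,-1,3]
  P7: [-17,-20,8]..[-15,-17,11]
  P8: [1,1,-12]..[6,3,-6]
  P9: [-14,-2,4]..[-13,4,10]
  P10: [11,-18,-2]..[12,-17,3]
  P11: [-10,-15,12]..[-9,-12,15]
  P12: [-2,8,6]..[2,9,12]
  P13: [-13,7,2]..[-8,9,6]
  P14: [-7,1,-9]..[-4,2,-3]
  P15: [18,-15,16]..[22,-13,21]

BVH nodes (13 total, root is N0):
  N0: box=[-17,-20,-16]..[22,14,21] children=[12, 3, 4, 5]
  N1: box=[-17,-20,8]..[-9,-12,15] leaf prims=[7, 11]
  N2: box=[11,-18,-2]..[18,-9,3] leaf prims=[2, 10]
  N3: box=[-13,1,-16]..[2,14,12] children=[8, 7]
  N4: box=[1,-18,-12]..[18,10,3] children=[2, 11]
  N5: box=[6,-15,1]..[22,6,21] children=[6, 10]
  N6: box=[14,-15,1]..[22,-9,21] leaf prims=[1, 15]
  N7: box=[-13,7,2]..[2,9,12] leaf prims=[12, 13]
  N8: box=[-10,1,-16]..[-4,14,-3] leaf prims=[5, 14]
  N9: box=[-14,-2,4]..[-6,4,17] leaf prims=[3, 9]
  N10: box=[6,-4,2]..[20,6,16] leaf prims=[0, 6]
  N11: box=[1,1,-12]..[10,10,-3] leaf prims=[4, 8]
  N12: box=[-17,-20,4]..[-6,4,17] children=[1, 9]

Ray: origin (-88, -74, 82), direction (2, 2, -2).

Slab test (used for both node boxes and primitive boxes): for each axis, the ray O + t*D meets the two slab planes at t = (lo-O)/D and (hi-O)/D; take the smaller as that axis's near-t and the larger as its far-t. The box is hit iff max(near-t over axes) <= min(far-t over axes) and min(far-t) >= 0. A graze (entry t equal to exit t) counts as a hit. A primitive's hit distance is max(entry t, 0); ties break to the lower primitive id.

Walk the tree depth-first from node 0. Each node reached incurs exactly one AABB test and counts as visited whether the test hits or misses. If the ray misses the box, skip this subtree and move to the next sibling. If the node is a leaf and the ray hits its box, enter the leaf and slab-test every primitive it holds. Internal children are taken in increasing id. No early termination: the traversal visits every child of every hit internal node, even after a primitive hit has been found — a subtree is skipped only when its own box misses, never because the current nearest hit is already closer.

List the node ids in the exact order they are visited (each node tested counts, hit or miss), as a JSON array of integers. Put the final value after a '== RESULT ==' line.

Traverse from the root:
N0 x:[71/2,55] y:[27,44] z:[61/2,49] -> hit [71/2,44], descend [3, 4, 5, 12]
  N3 x:[75/2,45] y:[75/2,44] z:[35,49] -> hit [75/2,44], descend [7, 8]
    N7 x:[75/2,45] y:[81/2,83/2] z:[35,40] -> miss, prune
    N8 x:[39,42] y:[75/2,44] z:[85/2,49] -> miss, prune
  N4 x:[89/2,53] y:[28,42] z:[79/2,47] -> miss, prune
  N5 x:[47,55] y:[59/2,40] z:[61/2,81/2] -> miss, prune
  N12 x:[71/2,41] y:[27,39] z:[65/2,39] -> hit [71/2,39], descend [1, 9]
    N1 x:[71/2,79/2] y:[27,31] z:[67/2,37] -> miss, prune
    N9 x:[37,41] y:[36,39] z:[65/2,39] -> hit [37,39] leaf, test {P3(miss), P9@t=37}

order=[0, 3, 7, 8, 4, 5, 12, 1, 9]  |boxes|=9  |leaves|=1  hit=P9

== RESULT ==
[0, 3, 7, 8, 4, 5, 12, 1, 9]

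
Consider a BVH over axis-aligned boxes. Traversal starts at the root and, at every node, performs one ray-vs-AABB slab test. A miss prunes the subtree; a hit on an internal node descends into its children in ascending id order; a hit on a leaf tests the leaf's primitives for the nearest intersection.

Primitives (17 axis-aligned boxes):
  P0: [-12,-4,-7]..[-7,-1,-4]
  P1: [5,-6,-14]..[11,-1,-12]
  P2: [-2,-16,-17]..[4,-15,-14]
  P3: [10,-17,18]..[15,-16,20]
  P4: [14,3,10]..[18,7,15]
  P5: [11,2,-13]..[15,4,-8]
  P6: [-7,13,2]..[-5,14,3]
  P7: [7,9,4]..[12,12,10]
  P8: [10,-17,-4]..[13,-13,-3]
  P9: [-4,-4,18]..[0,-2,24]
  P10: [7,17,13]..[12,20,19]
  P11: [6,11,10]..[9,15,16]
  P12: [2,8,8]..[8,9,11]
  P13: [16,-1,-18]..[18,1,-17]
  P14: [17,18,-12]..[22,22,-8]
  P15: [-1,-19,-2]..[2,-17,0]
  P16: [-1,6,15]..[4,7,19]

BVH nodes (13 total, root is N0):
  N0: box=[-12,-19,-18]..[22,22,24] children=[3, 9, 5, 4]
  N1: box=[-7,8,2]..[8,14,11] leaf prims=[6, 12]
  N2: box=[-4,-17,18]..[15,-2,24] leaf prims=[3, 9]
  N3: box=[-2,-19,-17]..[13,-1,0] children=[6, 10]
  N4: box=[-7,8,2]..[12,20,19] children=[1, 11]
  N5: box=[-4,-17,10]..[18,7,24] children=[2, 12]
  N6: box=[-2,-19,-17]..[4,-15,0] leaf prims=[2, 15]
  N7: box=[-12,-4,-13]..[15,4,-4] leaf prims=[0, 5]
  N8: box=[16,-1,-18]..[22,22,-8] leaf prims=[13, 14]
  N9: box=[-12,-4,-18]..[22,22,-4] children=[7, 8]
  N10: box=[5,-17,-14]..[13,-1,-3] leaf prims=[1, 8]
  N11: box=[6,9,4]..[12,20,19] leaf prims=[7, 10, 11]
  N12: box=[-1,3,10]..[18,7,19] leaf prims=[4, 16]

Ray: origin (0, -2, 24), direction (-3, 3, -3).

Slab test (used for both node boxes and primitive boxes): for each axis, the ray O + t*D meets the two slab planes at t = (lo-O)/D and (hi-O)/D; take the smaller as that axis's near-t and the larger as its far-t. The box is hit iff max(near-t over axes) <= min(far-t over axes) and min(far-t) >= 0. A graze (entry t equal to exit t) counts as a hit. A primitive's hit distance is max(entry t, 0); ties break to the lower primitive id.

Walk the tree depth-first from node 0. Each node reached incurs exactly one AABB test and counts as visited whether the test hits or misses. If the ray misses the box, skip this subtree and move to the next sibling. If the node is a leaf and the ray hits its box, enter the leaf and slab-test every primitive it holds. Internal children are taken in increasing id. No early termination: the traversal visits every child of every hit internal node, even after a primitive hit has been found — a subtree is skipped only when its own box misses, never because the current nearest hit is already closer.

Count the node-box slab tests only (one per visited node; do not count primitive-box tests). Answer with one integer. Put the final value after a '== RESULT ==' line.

Trace the traversal:
N0 x:[-22/3,4] y:[-17/3,8] z:[0,14] -> hit [0,4], descend [3, 4, 5, 9]
  N3 x:[-13/3,2/3] y:[-17/3,1/3] z:[8,41/3] -> miss, prune
  N4 x:[-4,7/3] y:[10/3,22/3] z:[5/3,22/3] -> miss, prune
  N5 x:[-6,4/3] y:[-5,3] z:[0,14/3] -> hit [0,4/3], descend [2, 12]
    N2 x:[-5,4/3] y:[-5,0] z:[0,2] -> hit [0,0] leaf, test {P3(miss), P9@t=0}
    N12 x:[-6,1/3] y:[5/3,3] z:[5/3,14/3] -> miss, prune
  N9 x:[-22/3,4] y:[-2/3,8] z:[28/3,14] -> miss, prune

Visited [0, 3, 4, 5, 2, 12, 9]. Tests: 7 box, 1 leaf. Nearest: P9.

== RESULT ==
7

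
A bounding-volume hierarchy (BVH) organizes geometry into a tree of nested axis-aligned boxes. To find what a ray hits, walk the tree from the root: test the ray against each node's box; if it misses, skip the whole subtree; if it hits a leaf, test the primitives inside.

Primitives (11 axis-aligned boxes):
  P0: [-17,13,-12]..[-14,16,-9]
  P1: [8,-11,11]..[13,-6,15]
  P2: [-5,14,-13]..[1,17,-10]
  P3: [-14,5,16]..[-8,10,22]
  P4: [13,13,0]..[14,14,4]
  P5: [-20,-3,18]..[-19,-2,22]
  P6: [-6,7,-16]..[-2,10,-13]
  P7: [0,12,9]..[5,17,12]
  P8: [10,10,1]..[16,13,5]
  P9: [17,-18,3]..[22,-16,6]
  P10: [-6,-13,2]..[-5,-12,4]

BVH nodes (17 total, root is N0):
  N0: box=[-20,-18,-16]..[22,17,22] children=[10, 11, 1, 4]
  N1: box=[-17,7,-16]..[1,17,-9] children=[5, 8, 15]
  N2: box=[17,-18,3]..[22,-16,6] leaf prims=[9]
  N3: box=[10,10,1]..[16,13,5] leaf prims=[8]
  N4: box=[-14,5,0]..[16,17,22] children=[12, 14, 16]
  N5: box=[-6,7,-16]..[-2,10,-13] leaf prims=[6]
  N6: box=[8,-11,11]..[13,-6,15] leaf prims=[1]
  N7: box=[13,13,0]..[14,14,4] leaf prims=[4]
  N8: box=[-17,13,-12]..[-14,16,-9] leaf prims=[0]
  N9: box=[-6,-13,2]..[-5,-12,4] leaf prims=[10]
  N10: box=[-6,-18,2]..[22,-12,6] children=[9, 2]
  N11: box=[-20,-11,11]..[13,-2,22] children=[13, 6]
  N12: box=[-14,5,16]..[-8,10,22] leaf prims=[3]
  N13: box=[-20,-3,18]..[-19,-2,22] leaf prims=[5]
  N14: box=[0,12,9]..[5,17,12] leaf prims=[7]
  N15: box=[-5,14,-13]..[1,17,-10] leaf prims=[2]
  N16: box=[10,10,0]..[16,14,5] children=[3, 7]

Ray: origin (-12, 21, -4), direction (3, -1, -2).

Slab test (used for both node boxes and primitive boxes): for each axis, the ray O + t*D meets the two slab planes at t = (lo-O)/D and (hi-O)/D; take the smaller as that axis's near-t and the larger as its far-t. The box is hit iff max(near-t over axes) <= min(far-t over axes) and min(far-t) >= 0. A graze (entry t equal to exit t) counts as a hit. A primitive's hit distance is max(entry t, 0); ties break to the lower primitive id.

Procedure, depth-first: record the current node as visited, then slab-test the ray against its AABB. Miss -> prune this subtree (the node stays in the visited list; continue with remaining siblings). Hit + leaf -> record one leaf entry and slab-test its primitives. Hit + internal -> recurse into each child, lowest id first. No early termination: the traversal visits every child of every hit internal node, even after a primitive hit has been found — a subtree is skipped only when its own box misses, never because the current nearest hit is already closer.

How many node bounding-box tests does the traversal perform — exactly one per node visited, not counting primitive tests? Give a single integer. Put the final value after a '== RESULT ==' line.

Walk:
N0 x:[-8/3,34/3] y:[4,39] z:[-13,6] -> hit [4,6], descend [1, 4, 10, 11]
  N1 x:[-5/3,13/3] y:[4,14] z:[5/2,6] -> hit [4,13/3], descend [5, 8, 15]
    N5 x:[2,10/3] y:[11,14] z:[9/2,6] -> miss, prune
    N8 x:[-5/3,-2/3] y:[5,8] z:[5/2,4] -> miss, prune
    N15 x:[7/3,13/3] y:[4,7] z:[3,9/2] -> hit [4,13/3] leaf, test {P2@t=4}
  N4 x:[-2/3,28/3] y:[4,16] z:[-13,-2] -> miss, prune
  N10 x:[2,34/3] y:[33,39] z:[-5,-3] -> miss, prune
  N11 x:[-8/3,25/3] y:[23,32] z:[-13,-15/2] -> miss, prune

Summary -> nodes [0, 1, 5, 8, 15, 4, 10, 11]; box-tests=8; leaf-entries=1; first=P2

== RESULT ==
8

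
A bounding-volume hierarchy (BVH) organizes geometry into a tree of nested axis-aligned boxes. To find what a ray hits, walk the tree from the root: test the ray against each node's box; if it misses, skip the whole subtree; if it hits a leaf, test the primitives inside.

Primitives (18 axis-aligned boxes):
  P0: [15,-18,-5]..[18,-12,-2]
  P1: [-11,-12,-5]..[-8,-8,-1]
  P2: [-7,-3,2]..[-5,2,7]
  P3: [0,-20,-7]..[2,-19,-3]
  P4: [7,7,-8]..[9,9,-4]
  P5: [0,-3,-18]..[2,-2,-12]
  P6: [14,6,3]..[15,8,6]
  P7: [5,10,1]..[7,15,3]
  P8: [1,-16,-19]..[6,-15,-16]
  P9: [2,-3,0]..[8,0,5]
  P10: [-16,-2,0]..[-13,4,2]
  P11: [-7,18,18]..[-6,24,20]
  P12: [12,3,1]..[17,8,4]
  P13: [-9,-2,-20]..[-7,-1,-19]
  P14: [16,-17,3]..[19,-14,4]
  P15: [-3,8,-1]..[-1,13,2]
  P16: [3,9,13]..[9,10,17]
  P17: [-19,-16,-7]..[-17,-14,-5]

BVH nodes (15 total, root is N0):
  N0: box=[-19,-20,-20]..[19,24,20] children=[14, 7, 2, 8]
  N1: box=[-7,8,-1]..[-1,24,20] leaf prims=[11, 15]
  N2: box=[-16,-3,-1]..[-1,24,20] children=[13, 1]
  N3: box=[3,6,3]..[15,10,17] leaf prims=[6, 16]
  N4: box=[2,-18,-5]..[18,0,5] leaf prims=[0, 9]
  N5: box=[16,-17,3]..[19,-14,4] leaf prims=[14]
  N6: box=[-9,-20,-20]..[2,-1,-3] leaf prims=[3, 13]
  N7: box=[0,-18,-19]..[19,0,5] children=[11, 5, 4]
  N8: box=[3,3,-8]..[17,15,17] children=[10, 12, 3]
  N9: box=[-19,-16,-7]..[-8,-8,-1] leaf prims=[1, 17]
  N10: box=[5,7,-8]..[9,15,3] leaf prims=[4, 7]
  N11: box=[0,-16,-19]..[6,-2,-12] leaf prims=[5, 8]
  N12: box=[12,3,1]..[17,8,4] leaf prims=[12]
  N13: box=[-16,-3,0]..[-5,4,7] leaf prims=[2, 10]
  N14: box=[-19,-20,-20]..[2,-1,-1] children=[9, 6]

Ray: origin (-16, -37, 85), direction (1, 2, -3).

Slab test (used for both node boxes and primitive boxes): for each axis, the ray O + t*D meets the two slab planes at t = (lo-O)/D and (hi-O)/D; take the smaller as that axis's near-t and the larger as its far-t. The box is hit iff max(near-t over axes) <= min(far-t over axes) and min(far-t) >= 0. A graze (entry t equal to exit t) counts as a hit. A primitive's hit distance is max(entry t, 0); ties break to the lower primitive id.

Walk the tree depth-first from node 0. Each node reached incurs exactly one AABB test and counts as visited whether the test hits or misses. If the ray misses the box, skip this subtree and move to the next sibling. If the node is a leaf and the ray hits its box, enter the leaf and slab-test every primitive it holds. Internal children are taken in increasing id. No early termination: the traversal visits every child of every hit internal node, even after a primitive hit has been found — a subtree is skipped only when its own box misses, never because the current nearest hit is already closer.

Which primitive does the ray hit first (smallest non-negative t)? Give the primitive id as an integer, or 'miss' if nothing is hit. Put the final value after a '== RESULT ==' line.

Trace the traversal:
N0 x:[-3,35] y:[17/2,61/2] z:[65/3,35] -> hit [65/3,61/2], descend [2, 7, 8, 14]
  N2 x:[0,15] y:[17,61/2] z:[65/3,86/3] -> miss, prune
  N7 x:[16,35] y:[19/2,37/2] z:[80/3,104/3] -> miss, prune
  N8 x:[19,33] y:[20,26] z:[68/3,31] -> hit [68/3,26], descend [3, 10, 12]
    N3 x:[19,31] y:[43/2,47/2] z:[68/3,82/3] -> hit [68/3,47/2] leaf, test {P6(miss), P16@t=23}
    N10 x:[21,25] y:[22,26] z:[82/3,31] -> miss, prune
    N12 x:[28,33] y:[20,45/2] z:[27,28] -> miss, prune
  N14 x:[-3,18] y:[17/2,18] z:[86/3,35] -> miss, prune

order=[0, 2, 7, 8, 3, 10, 12, 14]  |boxes|=8  |leaves|=1  hit=P16

== RESULT ==
16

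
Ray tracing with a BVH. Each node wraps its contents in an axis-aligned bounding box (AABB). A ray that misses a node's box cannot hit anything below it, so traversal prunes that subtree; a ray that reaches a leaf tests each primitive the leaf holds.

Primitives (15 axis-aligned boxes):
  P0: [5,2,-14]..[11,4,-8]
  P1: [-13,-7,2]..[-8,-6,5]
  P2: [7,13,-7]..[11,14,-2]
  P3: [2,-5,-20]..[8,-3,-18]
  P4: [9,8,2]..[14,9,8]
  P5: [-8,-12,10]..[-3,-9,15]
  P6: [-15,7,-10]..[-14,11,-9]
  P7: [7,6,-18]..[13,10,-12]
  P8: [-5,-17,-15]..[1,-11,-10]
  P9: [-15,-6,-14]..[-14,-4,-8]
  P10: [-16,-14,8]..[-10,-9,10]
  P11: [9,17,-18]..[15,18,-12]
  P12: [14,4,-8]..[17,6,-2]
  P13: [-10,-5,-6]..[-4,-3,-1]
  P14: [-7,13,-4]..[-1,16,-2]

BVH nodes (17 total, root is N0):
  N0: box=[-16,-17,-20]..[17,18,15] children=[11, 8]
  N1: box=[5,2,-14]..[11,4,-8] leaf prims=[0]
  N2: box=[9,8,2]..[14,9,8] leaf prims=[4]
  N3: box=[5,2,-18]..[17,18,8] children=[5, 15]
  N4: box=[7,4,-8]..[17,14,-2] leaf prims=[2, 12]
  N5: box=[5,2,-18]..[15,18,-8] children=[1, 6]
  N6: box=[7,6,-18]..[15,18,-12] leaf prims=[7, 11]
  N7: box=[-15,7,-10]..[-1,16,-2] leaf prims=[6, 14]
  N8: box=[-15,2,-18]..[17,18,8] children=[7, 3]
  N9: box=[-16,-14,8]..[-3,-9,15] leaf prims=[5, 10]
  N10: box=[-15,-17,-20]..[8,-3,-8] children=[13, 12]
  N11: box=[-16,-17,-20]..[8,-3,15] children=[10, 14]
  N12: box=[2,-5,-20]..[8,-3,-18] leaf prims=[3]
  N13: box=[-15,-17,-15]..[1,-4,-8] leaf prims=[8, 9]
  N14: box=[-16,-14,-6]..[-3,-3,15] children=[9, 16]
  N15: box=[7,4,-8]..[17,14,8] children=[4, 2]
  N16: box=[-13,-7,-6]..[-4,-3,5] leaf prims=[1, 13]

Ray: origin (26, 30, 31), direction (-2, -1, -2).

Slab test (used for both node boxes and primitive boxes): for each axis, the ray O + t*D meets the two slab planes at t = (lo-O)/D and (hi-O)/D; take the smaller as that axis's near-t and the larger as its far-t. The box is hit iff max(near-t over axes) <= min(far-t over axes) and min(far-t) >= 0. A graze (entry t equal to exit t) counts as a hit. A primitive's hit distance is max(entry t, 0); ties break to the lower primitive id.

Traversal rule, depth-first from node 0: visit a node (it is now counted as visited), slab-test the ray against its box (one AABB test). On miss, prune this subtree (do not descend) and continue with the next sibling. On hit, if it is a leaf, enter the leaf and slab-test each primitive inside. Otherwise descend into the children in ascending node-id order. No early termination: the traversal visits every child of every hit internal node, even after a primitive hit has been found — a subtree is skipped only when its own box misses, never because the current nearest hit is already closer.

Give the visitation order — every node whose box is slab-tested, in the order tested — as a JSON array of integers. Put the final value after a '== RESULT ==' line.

Trace the traversal:
N0 x:[9/2,21] y:[12,47] z:[8,51/2] -> hit [12,21], descend [8, 11]
  N8 x:[9/2,41/2] y:[12,28] z:[23/2,49/2] -> hit [12,41/2], descend [3, 7]
    N3 x:[9/2,21/2] y:[12,28] z:[23/2,49/2] -> miss, prune
    N7 x:[27/2,41/2] y:[14,23] z:[33/2,41/2] -> hit [33/2,41/2] leaf, test {P6@t=20, P14@t=33/2}
  N11 x:[9,21] y:[33,47] z:[8,51/2] -> miss, prune

5 AABB tests over nodes [0, 8, 3, 7, 11]; 1 leaf entered; closest P14.

== RESULT ==
[0, 8, 3, 7, 11]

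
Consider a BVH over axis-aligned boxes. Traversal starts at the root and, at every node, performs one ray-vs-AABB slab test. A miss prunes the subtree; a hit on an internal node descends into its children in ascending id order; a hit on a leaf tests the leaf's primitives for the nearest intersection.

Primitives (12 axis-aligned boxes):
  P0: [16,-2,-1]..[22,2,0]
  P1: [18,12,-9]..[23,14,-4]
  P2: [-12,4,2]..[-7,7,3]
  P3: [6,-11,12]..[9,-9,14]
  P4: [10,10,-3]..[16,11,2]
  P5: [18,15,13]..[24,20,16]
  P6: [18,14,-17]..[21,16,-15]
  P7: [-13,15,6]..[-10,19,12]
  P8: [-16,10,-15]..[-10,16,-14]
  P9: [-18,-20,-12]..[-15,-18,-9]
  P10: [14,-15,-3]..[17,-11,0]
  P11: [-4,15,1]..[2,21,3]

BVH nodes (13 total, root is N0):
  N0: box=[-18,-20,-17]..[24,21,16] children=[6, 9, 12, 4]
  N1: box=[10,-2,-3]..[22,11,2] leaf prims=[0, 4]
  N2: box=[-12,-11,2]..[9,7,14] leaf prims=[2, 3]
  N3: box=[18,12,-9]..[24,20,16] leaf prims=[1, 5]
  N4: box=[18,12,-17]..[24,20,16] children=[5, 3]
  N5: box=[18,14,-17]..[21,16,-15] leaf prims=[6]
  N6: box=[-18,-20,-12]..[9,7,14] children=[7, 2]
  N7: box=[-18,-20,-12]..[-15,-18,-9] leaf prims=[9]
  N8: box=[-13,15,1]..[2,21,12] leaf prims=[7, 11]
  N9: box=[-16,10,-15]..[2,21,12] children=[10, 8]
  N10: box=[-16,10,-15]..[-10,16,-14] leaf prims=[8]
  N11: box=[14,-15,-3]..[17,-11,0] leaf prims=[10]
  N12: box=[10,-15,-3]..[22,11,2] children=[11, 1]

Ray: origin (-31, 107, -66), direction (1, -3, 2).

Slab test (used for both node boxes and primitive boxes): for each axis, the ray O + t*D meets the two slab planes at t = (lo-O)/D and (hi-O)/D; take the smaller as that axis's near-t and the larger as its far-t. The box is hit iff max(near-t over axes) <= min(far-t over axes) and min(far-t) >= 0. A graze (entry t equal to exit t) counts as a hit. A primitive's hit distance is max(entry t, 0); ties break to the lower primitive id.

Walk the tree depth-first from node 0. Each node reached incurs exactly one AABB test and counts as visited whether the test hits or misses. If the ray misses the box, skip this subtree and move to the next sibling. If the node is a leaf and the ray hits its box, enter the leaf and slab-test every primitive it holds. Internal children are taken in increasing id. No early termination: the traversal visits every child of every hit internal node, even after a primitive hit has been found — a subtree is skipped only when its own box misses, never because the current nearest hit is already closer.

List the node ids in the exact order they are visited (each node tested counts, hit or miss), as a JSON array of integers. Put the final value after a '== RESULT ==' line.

Walk:
N0 x:[13,55] y:[86/3,127/3] z:[49/2,41] -> hit [86/3,41], descend [4, 6, 9, 12]
  N4 x:[49,55] y:[29,95/3] z:[49/2,41] -> miss, prune
  N6 x:[13,40] y:[100/3,127/3] z:[27,40] -> hit [100/3,40], descend [2, 7]
    N2 x:[19,40] y:[100/3,118/3] z:[34,40] -> hit [34,118/3] leaf, test {P2(miss), P3@t=39}
    N7 x:[13,16] y:[125/3,127/3] z:[27,57/2] -> miss, prune
  N9 x:[15,33] y:[86/3,97/3] z:[51/2,39] -> hit [86/3,97/3], descend [8, 10]
    N8 x:[18,33] y:[86/3,92/3] z:[67/2,39] -> miss, prune
    N10 x:[15,21] y:[91/3,97/3] z:[51/2,26] -> miss, prune
  N12 x:[41,53] y:[32,122/3] z:[63/2,34] -> miss, prune

9 AABB tests over nodes [0, 4, 6, 2, 7, 9, 8, 10, 12]; 1 leaf entered; closest P3.

== RESULT ==
[0, 4, 6, 2, 7, 9, 8, 10, 12]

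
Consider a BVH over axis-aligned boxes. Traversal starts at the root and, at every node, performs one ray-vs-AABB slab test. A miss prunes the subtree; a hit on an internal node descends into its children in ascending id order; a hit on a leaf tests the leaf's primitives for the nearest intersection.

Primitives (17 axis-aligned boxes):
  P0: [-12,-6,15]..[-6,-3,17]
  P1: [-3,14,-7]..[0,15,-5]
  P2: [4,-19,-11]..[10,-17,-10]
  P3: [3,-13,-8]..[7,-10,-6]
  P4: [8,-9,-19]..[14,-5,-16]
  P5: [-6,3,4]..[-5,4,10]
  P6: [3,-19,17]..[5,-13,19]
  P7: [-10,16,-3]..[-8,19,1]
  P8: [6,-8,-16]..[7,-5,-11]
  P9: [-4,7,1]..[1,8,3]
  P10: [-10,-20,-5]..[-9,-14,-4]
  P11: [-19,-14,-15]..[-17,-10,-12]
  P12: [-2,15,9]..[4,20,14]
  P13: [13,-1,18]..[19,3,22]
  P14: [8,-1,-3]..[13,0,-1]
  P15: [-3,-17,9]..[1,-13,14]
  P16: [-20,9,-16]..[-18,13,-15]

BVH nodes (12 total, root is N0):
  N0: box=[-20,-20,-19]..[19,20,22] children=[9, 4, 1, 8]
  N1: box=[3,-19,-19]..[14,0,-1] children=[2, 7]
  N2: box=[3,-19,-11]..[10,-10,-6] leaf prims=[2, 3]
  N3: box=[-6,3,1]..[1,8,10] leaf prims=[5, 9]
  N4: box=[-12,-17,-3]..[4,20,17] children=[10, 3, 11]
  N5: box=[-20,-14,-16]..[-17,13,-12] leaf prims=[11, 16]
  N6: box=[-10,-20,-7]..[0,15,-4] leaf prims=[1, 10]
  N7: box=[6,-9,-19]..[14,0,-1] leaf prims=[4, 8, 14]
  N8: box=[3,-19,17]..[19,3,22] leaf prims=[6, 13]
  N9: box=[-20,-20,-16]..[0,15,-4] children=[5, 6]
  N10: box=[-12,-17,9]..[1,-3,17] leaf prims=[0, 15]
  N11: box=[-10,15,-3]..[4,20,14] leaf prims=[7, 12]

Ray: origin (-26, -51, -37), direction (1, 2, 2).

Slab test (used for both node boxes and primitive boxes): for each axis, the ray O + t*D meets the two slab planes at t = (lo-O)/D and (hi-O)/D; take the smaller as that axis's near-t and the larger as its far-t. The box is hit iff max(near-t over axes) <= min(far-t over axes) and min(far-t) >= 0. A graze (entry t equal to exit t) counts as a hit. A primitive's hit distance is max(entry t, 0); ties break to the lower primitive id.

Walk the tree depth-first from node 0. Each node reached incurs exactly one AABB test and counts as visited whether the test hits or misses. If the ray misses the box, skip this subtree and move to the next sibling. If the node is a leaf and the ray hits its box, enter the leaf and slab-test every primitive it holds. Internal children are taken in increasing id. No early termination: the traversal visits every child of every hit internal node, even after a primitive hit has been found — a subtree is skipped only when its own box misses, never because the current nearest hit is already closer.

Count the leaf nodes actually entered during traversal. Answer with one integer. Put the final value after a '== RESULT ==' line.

Walk:
N0 x:[6,45] y:[31/2,71/2] z:[9,59/2] -> hit [31/2,59/2], descend [1, 4, 8, 9]
  N1 x:[29,40] y:[16,51/2] z:[9,18] -> miss, prune
  N4 x:[14,30] y:[17,71/2] z:[17,27] -> hit [17,27], descend [3, 10, 11]
    N3 x:[20,27] y:[27,59/2] z:[19,47/2] -> miss, prune
    N10 x:[14,27] y:[17,24] z:[23,27] -> hit [23,24] leaf, test {P0(miss), P15(miss)}
    N11 x:[16,30] y:[33,71/2] z:[17,51/2] -> miss, prune
  N8 x:[29,45] y:[16,27] z:[27,59/2] -> miss, prune
  N9 x:[6,26] y:[31/2,33] z:[21/2,33/2] -> hit [31/2,33/2], descend [5, 6]
    N5 x:[6,9] y:[37/2,32] z:[21/2,25/2] -> miss, prune
    N6 x:[16,26] y:[31/2,33] z:[15,33/2] -> hit [16,33/2] leaf, test {P1(miss), P10@t=16}

Summary -> nodes [0, 1, 4, 3, 10, 11, 8, 9, 5, 6]; box-tests=10; leaf-entries=2; first=P10

== RESULT ==
2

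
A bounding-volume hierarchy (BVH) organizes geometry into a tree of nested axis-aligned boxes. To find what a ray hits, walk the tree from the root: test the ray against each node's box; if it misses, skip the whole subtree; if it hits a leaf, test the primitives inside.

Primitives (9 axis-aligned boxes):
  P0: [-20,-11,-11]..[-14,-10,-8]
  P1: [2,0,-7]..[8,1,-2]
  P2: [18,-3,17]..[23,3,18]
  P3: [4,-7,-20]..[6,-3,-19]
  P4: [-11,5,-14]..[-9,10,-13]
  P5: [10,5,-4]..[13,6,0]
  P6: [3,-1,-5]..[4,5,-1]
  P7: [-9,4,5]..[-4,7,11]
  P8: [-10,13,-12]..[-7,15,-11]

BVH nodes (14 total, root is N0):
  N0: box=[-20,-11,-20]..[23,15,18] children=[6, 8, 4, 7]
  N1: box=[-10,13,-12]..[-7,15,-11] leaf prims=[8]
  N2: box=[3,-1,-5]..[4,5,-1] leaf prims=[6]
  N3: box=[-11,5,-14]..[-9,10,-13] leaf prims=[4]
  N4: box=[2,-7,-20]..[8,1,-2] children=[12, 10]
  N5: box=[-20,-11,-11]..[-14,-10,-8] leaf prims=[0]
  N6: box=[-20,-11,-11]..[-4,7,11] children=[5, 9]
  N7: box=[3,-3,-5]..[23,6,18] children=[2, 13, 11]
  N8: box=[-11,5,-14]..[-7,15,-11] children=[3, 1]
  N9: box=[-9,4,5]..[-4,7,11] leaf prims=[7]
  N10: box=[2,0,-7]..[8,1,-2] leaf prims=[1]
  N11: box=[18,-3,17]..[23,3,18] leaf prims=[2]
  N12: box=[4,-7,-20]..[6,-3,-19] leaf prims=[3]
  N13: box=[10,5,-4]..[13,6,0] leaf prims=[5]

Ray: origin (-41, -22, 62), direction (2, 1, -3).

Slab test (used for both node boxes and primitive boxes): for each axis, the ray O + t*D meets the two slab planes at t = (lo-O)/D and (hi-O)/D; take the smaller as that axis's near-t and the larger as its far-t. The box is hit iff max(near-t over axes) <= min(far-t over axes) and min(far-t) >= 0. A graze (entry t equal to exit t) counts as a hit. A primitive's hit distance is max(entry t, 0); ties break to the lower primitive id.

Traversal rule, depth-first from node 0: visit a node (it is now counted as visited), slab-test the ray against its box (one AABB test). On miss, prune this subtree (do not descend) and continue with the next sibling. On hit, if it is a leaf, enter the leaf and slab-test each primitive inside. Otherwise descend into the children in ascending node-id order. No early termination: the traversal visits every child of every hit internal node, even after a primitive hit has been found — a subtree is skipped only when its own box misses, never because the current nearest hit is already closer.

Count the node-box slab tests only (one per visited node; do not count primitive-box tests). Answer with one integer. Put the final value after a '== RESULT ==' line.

Trace the traversal:
N0 x:[21/2,32] y:[11,37] z:[44/3,82/3] -> hit [44/3,82/3], descend [4, 6, 7, 8]
  N4 x:[43/2,49/2] y:[15,23] z:[64/3,82/3] -> hit [43/2,23], descend [10, 12]
    N10 x:[43/2,49/2] y:[22,23] z:[64/3,23] -> hit [22,23] leaf, test {P1@t=22}
    N12 x:[45/2,47/2] y:[15,19] z:[27,82/3] -> miss, prune
  N6 x:[21/2,37/2] y:[11,29] z:[17,73/3] -> hit [17,37/2], descend [5, 9]
    N5 x:[21/2,27/2] y:[11,12] z:[70/3,73/3] -> miss, prune
    N9 x:[16,37/2] y:[26,29] z:[17,19] -> miss, prune
  N7 x:[22,32] y:[19,28] z:[44/3,67/3] -> hit [22,67/3], descend [2, 11, 13]
    N2 x:[22,45/2] y:[21,27] z:[21,67/3] -> hit [22,67/3] leaf, test {P6@t=22}
    N11 x:[59/2,32] y:[19,25] z:[44/3,15] -> miss, prune
    N13 x:[51/2,27] y:[27,28] z:[62/3,22] -> miss, prune
  N8 x:[15,17] y:[27,37] z:[73/3,76/3] -> miss, prune

Summary -> nodes [0, 4, 10, 12, 6, 5, 9, 7, 2, 11, 13, 8]; box-tests=12; leaf-entries=2; first=P1

== RESULT ==
12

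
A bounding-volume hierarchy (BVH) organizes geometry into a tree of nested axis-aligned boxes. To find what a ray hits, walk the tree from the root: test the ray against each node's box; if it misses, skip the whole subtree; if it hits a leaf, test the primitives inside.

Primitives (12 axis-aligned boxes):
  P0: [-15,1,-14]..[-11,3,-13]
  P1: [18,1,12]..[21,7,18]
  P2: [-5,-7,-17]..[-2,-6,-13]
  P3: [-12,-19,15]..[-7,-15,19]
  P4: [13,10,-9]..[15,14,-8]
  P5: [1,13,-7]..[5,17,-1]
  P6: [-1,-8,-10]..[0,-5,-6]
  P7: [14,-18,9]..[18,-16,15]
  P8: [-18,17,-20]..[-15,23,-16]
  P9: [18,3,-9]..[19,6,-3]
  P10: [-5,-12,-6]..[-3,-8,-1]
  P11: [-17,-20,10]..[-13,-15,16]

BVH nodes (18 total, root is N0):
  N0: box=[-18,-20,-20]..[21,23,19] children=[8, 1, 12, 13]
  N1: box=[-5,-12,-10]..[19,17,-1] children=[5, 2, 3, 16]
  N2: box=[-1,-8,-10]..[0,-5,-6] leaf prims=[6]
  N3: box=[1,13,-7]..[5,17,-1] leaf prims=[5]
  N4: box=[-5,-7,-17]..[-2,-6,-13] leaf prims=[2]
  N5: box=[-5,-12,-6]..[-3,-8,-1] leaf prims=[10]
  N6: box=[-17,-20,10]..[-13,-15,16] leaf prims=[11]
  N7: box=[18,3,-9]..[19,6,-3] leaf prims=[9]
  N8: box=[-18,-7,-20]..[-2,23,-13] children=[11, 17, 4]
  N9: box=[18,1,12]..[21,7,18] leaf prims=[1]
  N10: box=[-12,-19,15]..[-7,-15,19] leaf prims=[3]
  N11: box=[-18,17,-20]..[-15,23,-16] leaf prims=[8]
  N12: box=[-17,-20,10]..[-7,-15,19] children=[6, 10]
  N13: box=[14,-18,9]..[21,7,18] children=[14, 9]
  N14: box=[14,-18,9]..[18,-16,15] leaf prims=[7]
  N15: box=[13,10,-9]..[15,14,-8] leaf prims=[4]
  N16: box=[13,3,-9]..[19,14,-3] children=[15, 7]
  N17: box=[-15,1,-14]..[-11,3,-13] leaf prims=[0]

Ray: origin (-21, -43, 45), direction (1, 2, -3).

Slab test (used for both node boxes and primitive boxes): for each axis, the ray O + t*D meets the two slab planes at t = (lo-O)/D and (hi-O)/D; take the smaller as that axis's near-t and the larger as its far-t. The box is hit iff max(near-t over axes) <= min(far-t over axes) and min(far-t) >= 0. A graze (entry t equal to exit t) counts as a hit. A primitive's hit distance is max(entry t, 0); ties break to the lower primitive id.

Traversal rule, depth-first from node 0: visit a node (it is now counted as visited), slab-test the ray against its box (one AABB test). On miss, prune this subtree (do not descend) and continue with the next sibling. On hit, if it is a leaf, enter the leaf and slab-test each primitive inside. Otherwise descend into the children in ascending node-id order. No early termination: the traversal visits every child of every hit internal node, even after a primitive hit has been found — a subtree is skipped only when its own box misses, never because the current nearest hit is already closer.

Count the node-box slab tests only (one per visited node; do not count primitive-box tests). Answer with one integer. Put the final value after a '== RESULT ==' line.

Traverse from the root:
N0 x:[3,42] y:[23/2,33] z:[26/3,65/3] -> hit [23/2,65/3], descend [1, 8, 12, 13]
  N1 x:[16,40] y:[31/2,30] z:[46/3,55/3] -> hit [16,55/3], descend [2, 3, 5, 16]
    N2 x:[20,21] y:[35/2,19] z:[17,55/3] -> miss, prune
    N3 x:[22,26] y:[28,30] z:[46/3,52/3] -> miss, prune
    N5 x:[16,18] y:[31/2,35/2] z:[46/3,17] -> hit [16,17] leaf, test {P10@t=16}
    N16 x:[34,40] y:[23,57/2] z:[16,18] -> miss, prune
  N8 x:[3,19] y:[18,33] z:[58/3,65/3] -> miss, prune
  N12 x:[4,14] y:[23/2,14] z:[26/3,35/3] -> hit [23/2,35/3], descend [6, 10]
    N6 x:[4,8] y:[23/2,14] z:[29/3,35/3] -> miss, prune
    N10 x:[9,14] y:[12,14] z:[26/3,10] -> miss, prune
  N13 x:[35,42] y:[25/2,25] z:[9,12] -> miss, prune

order=[0, 1, 2, 3, 5, 16, 8, 12, 6, 10, 13]  |boxes|=11  |leaves|=1  hit=P10

== RESULT ==
11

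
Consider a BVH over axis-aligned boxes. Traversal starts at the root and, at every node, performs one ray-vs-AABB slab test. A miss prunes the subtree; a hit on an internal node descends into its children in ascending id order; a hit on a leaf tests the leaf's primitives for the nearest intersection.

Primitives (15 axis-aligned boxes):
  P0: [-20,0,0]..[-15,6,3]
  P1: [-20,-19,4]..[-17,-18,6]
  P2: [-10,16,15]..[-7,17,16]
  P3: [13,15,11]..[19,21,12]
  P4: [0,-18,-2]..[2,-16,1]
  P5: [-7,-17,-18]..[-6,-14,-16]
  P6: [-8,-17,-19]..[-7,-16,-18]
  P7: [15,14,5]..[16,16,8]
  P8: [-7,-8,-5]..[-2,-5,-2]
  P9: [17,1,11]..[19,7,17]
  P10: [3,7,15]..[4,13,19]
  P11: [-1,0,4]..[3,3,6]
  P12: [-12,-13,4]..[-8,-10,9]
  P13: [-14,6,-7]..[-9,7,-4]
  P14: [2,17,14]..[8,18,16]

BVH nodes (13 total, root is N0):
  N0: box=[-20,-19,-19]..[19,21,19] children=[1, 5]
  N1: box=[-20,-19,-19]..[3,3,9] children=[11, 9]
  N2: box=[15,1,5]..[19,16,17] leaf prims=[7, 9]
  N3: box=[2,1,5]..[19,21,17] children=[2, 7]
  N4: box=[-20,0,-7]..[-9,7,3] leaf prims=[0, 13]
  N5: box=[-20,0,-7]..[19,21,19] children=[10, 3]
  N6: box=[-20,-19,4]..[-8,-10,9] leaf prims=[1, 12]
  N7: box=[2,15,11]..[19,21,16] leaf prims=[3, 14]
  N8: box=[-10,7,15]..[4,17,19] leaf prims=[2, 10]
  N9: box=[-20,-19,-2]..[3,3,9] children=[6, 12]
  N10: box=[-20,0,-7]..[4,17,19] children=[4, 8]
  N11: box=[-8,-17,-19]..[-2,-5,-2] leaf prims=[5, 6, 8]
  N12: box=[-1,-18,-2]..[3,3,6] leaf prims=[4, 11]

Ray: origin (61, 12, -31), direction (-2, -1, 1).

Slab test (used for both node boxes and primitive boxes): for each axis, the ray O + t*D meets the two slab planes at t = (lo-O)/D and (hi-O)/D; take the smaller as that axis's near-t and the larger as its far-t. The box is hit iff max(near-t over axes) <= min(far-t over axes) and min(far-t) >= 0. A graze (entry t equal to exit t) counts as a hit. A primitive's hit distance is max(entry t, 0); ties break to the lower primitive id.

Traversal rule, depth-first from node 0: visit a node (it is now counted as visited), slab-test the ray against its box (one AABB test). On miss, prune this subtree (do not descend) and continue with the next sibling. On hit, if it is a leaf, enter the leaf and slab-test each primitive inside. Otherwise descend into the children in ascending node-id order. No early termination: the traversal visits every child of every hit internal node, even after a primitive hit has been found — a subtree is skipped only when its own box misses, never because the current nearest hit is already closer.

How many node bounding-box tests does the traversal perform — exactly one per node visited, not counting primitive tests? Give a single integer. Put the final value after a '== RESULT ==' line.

Trace the traversal:
N0 x:[21,81/2] y:[-9,31] z:[12,50] -> hit [21,31], descend [1, 5]
  N1 x:[29,81/2] y:[9,31] z:[12,40] -> hit [29,31], descend [9, 11]
    N9 x:[29,81/2] y:[9,31] z:[29,40] -> hit [29,31], descend [6, 12]
      N6 x:[69/2,81/2] y:[22,31] z:[35,40] -> miss, prune
      N12 x:[29,31] y:[9,30] z:[29,37] -> hit [29,30] leaf, test {P4@t=59/2, P11(miss)}
    N11 x:[63/2,69/2] y:[17,29] z:[12,29] -> miss, prune
  N5 x:[21,81/2] y:[-9,12] z:[24,50] -> miss, prune

7 AABB tests over nodes [0, 1, 9, 6, 12, 11, 5]; 1 leaf entered; closest P4.

== RESULT ==
7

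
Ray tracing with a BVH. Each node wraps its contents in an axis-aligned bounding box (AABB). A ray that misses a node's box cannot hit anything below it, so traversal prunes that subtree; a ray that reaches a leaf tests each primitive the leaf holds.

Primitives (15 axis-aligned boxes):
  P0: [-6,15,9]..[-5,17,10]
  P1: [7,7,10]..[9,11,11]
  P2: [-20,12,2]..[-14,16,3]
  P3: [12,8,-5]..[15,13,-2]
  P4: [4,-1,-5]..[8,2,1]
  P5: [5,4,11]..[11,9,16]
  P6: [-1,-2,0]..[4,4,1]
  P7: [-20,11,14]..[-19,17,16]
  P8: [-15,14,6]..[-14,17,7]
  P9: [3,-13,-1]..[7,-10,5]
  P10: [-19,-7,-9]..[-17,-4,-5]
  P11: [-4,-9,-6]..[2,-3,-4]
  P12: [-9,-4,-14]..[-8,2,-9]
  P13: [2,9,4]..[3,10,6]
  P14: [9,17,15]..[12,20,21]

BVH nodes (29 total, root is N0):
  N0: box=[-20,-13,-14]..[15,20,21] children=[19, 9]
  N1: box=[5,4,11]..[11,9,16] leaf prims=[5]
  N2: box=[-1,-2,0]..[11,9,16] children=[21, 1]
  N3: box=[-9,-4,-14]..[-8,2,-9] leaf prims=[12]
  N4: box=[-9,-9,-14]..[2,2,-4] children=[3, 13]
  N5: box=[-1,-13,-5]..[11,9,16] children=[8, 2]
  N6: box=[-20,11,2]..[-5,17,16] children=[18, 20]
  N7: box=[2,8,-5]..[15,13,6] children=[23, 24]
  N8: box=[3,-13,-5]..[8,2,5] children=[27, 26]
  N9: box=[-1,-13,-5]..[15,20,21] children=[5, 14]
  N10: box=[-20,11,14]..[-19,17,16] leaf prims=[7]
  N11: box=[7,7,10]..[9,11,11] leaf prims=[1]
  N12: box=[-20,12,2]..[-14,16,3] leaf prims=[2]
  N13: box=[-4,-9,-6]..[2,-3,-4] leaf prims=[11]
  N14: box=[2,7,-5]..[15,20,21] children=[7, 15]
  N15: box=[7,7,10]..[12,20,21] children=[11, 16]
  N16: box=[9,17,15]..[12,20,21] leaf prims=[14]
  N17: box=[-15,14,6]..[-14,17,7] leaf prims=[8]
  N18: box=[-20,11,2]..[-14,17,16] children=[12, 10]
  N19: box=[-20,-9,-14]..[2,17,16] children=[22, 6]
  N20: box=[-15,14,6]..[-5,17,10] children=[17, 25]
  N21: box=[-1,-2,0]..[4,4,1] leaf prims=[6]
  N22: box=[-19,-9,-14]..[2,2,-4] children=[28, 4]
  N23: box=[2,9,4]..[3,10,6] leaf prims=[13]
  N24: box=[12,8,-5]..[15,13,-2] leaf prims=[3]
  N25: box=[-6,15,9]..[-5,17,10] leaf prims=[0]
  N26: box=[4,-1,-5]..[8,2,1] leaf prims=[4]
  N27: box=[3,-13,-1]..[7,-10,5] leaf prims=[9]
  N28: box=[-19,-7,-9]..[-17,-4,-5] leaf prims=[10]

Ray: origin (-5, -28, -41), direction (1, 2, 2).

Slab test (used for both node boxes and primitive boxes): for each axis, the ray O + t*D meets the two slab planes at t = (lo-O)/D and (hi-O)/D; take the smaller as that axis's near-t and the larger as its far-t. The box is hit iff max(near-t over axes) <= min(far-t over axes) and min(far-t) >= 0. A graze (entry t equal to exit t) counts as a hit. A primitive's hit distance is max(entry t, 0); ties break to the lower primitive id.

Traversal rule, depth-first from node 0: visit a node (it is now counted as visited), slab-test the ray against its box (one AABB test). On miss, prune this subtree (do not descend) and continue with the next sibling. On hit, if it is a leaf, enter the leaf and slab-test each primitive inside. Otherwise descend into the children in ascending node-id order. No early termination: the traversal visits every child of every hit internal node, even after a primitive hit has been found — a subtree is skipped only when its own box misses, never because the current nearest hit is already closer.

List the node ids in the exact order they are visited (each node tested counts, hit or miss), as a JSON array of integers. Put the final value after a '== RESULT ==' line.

Walk:
N0 x:[-15,20] y:[15/2,24] z:[27/2,31] -> hit [27/2,20], descend [9, 19]
  N9 x:[4,20] y:[15/2,24] z:[18,31] -> hit [18,20], descend [5, 14]
    N5 x:[4,16] y:[15/2,37/2] z:[18,57/2] -> miss, prune
    N14 x:[7,20] y:[35/2,24] z:[18,31] -> hit [18,20], descend [7, 15]
      N7 x:[7,20] y:[18,41/2] z:[18,47/2] -> hit [18,20], descend [23, 24]
        N23 x:[7,8] y:[37/2,19] z:[45/2,47/2] -> miss, prune
        N24 x:[17,20] y:[18,41/2] z:[18,39/2] -> hit [18,39/2] leaf, test {P3@t=18}
      N15 x:[12,17] y:[35/2,24] z:[51/2,31] -> miss, prune
  N19 x:[-15,7] y:[19/2,45/2] z:[27/2,57/2] -> miss, prune

Summary -> nodes [0, 9, 5, 14, 7, 23, 24, 15, 19]; box-tests=9; leaf-entries=1; first=P3

== RESULT ==
[0, 9, 5, 14, 7, 23, 24, 15, 19]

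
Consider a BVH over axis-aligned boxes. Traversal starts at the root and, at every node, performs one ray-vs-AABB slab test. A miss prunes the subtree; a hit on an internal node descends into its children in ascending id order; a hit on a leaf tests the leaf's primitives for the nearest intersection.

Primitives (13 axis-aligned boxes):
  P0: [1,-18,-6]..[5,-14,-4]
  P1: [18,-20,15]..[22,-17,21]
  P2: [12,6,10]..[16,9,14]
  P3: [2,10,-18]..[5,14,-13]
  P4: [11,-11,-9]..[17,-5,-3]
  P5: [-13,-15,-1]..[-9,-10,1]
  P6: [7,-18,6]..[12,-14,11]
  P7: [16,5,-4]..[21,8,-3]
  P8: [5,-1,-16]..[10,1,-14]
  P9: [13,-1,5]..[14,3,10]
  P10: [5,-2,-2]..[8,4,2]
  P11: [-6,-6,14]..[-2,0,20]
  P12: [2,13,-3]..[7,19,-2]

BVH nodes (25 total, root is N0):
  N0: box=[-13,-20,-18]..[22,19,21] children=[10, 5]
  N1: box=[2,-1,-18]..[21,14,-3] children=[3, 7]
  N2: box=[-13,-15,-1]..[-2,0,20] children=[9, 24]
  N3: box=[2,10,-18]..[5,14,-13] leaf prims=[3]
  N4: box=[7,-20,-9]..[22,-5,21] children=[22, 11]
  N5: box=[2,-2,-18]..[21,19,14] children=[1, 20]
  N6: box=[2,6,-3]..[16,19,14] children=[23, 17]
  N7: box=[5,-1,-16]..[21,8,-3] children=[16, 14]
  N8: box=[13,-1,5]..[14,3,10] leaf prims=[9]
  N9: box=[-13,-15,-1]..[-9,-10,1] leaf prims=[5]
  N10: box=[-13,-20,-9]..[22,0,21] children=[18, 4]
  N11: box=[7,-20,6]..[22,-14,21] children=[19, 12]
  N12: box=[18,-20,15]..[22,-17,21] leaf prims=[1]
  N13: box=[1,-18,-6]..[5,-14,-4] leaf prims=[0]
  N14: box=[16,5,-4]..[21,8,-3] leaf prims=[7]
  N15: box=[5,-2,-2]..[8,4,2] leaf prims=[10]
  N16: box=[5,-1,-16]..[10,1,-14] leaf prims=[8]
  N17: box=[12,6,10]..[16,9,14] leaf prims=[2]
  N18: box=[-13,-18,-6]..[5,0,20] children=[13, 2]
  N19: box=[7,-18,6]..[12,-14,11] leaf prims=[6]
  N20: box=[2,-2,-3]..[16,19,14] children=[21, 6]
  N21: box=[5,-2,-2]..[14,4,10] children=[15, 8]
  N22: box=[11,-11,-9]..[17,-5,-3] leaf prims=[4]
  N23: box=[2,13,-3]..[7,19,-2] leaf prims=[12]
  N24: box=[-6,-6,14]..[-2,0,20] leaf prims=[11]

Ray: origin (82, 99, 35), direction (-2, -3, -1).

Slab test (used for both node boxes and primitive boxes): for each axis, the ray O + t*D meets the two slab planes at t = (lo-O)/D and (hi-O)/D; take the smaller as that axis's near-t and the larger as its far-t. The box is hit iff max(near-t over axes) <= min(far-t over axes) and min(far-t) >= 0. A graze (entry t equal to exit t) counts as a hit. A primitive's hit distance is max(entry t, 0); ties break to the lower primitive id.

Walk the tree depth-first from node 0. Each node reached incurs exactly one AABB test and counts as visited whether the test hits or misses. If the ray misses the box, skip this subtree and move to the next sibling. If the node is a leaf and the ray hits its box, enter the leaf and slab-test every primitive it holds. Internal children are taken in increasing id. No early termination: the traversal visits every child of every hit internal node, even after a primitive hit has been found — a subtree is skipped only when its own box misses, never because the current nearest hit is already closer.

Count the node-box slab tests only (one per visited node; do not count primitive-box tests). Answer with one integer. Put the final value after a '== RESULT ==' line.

Walk:
N0 x:[30,95/2] y:[80/3,119/3] z:[14,53] -> hit [30,119/3], descend [5, 10]
  N5 x:[61/2,40] y:[80/3,101/3] z:[21,53] -> hit [61/2,101/3], descend [1, 20]
    N1 x:[61/2,40] y:[85/3,100/3] z:[38,53] -> miss, prune
    N20 x:[33,40] y:[80/3,101/3] z:[21,38] -> hit [33,101/3], descend [6, 21]
      N6 x:[33,40] y:[80/3,31] z:[21,38] -> miss, prune
      N21 x:[34,77/2] y:[95/3,101/3] z:[25,37] -> miss, prune
  N10 x:[30,95/2] y:[33,119/3] z:[14,44] -> hit [33,119/3], descend [4, 18]
    N4 x:[30,75/2] y:[104/3,119/3] z:[14,44] -> hit [104/3,75/2], descend [11, 22]
      N11 x:[30,75/2] y:[113/3,119/3] z:[14,29] -> miss, prune
      N22 x:[65/2,71/2] y:[104/3,110/3] z:[38,44] -> miss, prune
    N18 x:[77/2,95/2] y:[33,39] z:[15,41] -> hit [77/2,39], descend [2, 13]
      N2 x:[42,95/2] y:[33,38] z:[15,36] -> miss, prune
      N13 x:[77/2,81/2] y:[113/3,39] z:[39,41] -> hit [39,39] leaf, test {P0@t=39}

order=[0, 5, 1, 20, 6, 21, 10, 4, 11, 22, 18, 2, 13]  |boxes|=13  |leaves|=1  hit=P0

== RESULT ==
13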